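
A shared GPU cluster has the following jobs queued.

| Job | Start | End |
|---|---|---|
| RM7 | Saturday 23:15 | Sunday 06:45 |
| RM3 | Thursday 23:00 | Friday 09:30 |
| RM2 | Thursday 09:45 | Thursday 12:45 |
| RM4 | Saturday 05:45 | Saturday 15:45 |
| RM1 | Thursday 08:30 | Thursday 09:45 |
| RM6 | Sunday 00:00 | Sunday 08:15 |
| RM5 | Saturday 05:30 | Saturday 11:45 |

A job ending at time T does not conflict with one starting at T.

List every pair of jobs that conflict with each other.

Sorted by start: RM1, RM2, RM3, RM5, RM4, RM7, RM6.
RM2 starts exactly when RM1 ends (back-to-back, no overlap), so RM1 has no further overlaps.
RM3 starts after RM2 ends, so RM2 has no further overlaps.
RM5 starts after RM3 ends, so RM3 has no further overlaps.
RM4 starts before RM5 ends → RM5 and RM4 overlap.
RM7 starts after RM5 ends, so RM5 has no further overlaps.
RM7 starts after RM4 ends, so RM4 has no further overlaps.
RM6 starts before RM7 ends → RM7 and RM6 overlap.

RM4 & RM5, RM6 & RM7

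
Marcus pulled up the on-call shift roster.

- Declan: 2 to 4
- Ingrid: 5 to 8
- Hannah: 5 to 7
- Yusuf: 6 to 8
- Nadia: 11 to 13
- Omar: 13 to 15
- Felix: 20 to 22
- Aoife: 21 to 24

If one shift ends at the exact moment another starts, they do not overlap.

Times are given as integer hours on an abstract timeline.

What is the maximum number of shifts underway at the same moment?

Sweep the timeline, counting +1 at each start and −1 at each end (ends before starts at a tie):
2 start Declan → 1
4 end Declan → 0
5 start Hannah → 1
5 start Ingrid → 2
6 start Yusuf → 3
7 end Hannah → 2
8 end Ingrid → 1
8 end Yusuf → 0
11 start Nadia → 1
13 end Nadia → 0
13 start Omar → 1
15 end Omar → 0
20 start Felix → 1
21 start Aoife → 2
22 end Felix → 1
24 end Aoife → 0
Peak is 3, at 6 (Hannah, Ingrid, Yusuf).

3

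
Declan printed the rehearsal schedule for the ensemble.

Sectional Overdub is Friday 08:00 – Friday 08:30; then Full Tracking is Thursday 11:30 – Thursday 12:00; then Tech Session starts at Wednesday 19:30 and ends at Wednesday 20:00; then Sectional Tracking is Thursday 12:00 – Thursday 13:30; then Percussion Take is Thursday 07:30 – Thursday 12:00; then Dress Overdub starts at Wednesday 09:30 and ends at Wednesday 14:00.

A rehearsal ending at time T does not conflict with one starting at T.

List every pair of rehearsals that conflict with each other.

Sorted by start: Dress Overdub, Tech Session, Percussion Take, Full Tracking, Sectional Tracking, Sectional Overdub.
Tech Session starts after Dress Overdub ends — done with Dress Overdub.
Percussion Take starts after Tech Session ends — done with Tech Session.
Full Tracking starts before Percussion Take ends → Percussion Take and Full Tracking overlap.
Sectional Tracking starts exactly when Percussion Take ends (back-to-back, no overlap) — done with Percussion Take.
Sectional Tracking starts exactly when Full Tracking ends (back-to-back, no overlap) — done with Full Tracking.
Sectional Overdub starts after Sectional Tracking ends.

Full Tracking & Percussion Take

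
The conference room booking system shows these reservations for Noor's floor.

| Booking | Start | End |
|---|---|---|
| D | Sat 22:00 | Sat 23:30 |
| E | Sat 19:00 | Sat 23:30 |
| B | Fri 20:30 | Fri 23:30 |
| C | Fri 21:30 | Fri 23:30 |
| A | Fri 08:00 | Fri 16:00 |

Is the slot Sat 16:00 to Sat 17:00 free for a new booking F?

A: ends Fri 16:00 at or before F starts Sat 16:00 → clear.
B: ends Fri 23:30 at or before F starts Sat 16:00 → clear.
C: ends Fri 23:30 at or before F starts Sat 16:00 → clear.
E: starts Sat 19:00 at or after F ends Sat 17:00 → clear.
D: starts Sat 22:00 at or after F ends Sat 17:00 → clear.

Yes — the slot is free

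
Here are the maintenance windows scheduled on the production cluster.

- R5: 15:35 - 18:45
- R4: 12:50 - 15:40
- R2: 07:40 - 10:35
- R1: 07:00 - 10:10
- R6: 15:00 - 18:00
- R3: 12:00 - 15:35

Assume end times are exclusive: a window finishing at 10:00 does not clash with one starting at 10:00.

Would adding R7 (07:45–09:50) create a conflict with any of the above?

Yes — it overlaps R1, R2

R1: starts 07:00 before R7 ends 09:50, and ends 10:10 after R7 starts 07:45 → overlap.
R2: starts 07:40 before R7 ends 09:50, and ends 10:35 after R7 starts 07:45 → overlap.
R3: starts 12:00 at or after R7 ends 09:50 → clear.
R4: starts 12:50 at or after R7 ends 09:50 → clear.
R6: starts 15:00 at or after R7 ends 09:50 → clear.
R5: starts 15:35 at or after R7 ends 09:50 → clear.
R7 overlaps R1, R2.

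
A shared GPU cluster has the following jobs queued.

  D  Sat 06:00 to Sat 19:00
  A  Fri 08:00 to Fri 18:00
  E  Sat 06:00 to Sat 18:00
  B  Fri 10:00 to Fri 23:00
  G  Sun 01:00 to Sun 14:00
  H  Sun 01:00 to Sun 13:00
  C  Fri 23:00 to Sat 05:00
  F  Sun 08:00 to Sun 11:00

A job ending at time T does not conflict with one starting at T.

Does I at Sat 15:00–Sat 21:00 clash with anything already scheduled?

Yes — it overlaps D, E

A: ends Fri 18:00 at or before I starts Sat 15:00 → clear.
B: ends Fri 23:00 at or before I starts Sat 15:00 → clear.
C: ends Sat 05:00 at or before I starts Sat 15:00 → clear.
D: starts Sat 06:00 before I ends Sat 21:00, and ends Sat 19:00 after I starts Sat 15:00 → overlap.
E: starts Sat 06:00 before I ends Sat 21:00, and ends Sat 18:00 after I starts Sat 15:00 → overlap.
G: starts Sun 01:00 at or after I ends Sat 21:00 → clear.
H: starts Sun 01:00 at or after I ends Sat 21:00 → clear.
F: starts Sun 08:00 at or after I ends Sat 21:00 → clear.
I overlaps D, E.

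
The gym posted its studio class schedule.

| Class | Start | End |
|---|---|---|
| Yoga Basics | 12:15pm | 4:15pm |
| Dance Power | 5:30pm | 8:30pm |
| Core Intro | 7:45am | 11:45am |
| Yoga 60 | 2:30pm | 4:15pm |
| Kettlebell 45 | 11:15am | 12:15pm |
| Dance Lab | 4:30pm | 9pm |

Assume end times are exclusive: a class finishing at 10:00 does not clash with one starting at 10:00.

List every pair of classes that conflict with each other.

Two intervals overlap when each starts before the other ends.
Sorted by start: Core Intro, Kettlebell 45, Yoga Basics, Yoga 60, Dance Lab, Dance Power.
Kettlebell 45 starts before Core Intro ends → Core Intro and Kettlebell 45 overlap.
Yoga Basics starts after Core Intro ends; Core Intro is clear from here.
Yoga Basics starts exactly when Kettlebell 45 ends (back-to-back, no overlap); Kettlebell 45 is clear from here.
Yoga 60 starts before Yoga Basics ends → Yoga Basics and Yoga 60 overlap.
Dance Lab starts after Yoga Basics ends; Yoga Basics is clear from here.
Dance Lab starts after Yoga 60 ends; Yoga 60 is clear from here.
Dance Power starts before Dance Lab ends → Dance Lab and Dance Power overlap.

Core Intro & Kettlebell 45, Dance Lab & Dance Power, Yoga 60 & Yoga Basics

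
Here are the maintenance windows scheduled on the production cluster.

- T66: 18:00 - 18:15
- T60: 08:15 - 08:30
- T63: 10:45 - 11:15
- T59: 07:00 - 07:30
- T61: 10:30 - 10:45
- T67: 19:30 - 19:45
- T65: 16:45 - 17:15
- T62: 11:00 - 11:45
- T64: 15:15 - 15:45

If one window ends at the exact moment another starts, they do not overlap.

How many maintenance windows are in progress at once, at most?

Sort all start/end points and keep a running count:
07:00 start T59 → 1
07:30 end T59 → 0
08:15 start T60 → 1
08:30 end T60 → 0
10:30 start T61 → 1
10:45 end T61 → 0
10:45 start T63 → 1
11:00 start T62 → 2
11:15 end T63 → 1
11:45 end T62 → 0
15:15 start T64 → 1
15:45 end T64 → 0
16:45 start T65 → 1
17:15 end T65 → 0
18:00 start T66 → 1
18:15 end T66 → 0
19:30 start T67 → 1
19:45 end T67 → 0
Peak is 2, at 11:00 (T62, T63).

2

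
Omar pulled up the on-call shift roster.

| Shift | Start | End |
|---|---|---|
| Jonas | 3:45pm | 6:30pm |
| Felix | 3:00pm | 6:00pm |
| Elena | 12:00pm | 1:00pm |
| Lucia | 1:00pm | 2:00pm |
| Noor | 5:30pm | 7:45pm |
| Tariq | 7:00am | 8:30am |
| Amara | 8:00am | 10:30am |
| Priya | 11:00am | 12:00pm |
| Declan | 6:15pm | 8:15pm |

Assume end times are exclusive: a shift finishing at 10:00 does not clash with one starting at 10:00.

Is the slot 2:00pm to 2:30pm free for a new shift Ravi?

Yes — the slot is free

Tariq: ends 8:30am at or before Ravi starts 2:00pm → clear.
Amara: ends 10:30am at or before Ravi starts 2:00pm → clear.
Priya: ends 12:00pm at or before Ravi starts 2:00pm → clear.
Elena: ends 1:00pm at or before Ravi starts 2:00pm → clear.
Lucia: ends 2:00pm at or before Ravi starts 2:00pm → clear.
Felix: starts 3:00pm at or after Ravi ends 2:30pm → clear.
Jonas: starts 3:45pm at or after Ravi ends 2:30pm → clear.
Noor: starts 5:30pm at or after Ravi ends 2:30pm → clear.
Declan: starts 6:15pm at or after Ravi ends 2:30pm → clear.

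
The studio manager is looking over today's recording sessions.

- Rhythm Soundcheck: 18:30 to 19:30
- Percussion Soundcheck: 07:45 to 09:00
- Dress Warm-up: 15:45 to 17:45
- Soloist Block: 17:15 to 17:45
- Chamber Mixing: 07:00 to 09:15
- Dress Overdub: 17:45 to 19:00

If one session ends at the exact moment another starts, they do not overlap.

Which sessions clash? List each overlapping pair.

Sorted by start: Chamber Mixing, Percussion Soundcheck, Dress Warm-up, Soloist Block, Dress Overdub, Rhythm Soundcheck.
Percussion Soundcheck starts before Chamber Mixing ends → Chamber Mixing and Percussion Soundcheck overlap.
Dress Warm-up starts after Chamber Mixing ends, so nothing later overlaps Chamber Mixing either.
Dress Warm-up starts after Percussion Soundcheck ends, so nothing later overlaps Percussion Soundcheck either.
Soloist Block starts before Dress Warm-up ends → Dress Warm-up and Soloist Block overlap.
Dress Overdub starts exactly when Dress Warm-up ends (back-to-back, no overlap), so nothing later overlaps Dress Warm-up either.
Dress Overdub starts exactly when Soloist Block ends (back-to-back, no overlap), so nothing later overlaps Soloist Block either.
Rhythm Soundcheck starts before Dress Overdub ends → Dress Overdub and Rhythm Soundcheck overlap.

Chamber Mixing & Percussion Soundcheck, Dress Overdub & Rhythm Soundcheck, Dress Warm-up & Soloist Block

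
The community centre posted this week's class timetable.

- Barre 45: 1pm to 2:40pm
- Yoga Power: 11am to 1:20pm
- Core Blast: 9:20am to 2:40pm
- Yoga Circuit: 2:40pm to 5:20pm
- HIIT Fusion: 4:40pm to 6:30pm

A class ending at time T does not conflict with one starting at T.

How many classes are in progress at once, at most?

3

Sweep the timeline, counting +1 at each start and −1 at each end (ends before starts at a tie):
9:20am start Core Blast → 1
11am start Yoga Power → 2
1pm start Barre 45 → 3
1:20pm end Yoga Power → 2
2:40pm end Barre 45 → 1
2:40pm end Core Blast → 0
2:40pm start Yoga Circuit → 1
4:40pm start HIIT Fusion → 2
5:20pm end Yoga Circuit → 1
6:30pm end HIIT Fusion → 0
Peak is 3, at 1pm (Barre 45, Core Blast, Yoga Power).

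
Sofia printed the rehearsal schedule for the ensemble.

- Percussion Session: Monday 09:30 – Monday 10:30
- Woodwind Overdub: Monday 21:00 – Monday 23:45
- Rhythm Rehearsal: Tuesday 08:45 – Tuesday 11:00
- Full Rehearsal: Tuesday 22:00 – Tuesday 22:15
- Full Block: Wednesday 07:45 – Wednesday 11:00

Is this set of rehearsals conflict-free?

Check each pair: they overlap iff neither finishes before the other starts.
Sorted by start: Percussion Session, Woodwind Overdub, Rhythm Rehearsal, Full Rehearsal, Full Block.
Woodwind Overdub starts after Percussion Session ends, so Percussion Session has no further overlaps.
Rhythm Rehearsal starts after Woodwind Overdub ends, so Woodwind Overdub has no further overlaps.
Full Rehearsal starts after Rhythm Rehearsal ends, so Rhythm Rehearsal has no further overlaps.
Full Block starts after Full Rehearsal ends.
Every pair is clear; the schedule has no overlaps.

Yes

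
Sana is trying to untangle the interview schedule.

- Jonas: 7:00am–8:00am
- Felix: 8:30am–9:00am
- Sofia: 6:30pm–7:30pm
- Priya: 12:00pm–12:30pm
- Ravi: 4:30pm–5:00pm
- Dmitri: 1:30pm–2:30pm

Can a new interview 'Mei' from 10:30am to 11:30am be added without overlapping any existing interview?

Yes — the slot is free

Jonas: ends 8:00am at or before Mei starts 10:30am → clear.
Felix: ends 9:00am at or before Mei starts 10:30am → clear.
Priya: starts 12:00pm at or after Mei ends 11:30am → clear.
Dmitri: starts 1:30pm at or after Mei ends 11:30am → clear.
Ravi: starts 4:30pm at or after Mei ends 11:30am → clear.
Sofia: starts 6:30pm at or after Mei ends 11:30am → clear.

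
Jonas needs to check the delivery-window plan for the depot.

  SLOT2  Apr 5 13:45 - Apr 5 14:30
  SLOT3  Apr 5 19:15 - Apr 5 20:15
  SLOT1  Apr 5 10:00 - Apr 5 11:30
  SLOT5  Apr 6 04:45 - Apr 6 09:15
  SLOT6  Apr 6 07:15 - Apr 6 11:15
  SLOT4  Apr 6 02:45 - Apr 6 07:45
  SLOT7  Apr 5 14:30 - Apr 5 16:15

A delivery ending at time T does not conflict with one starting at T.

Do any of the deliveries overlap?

Two intervals overlap when each starts before the other ends.
Sorted by start: SLOT1, SLOT2, SLOT7, SLOT3, SLOT4, SLOT5, SLOT6.
SLOT2 starts after SLOT1 ends — done with SLOT1.
SLOT7 starts exactly when SLOT2 ends (back-to-back, no overlap) — done with SLOT2.
SLOT3 starts after SLOT7 ends — done with SLOT7.
SLOT4 starts after SLOT3 ends — done with SLOT3.
SLOT5 starts before SLOT4 ends → SLOT4 and SLOT5 overlap.
That's a conflict, so the schedule is not conflict-free.

Yes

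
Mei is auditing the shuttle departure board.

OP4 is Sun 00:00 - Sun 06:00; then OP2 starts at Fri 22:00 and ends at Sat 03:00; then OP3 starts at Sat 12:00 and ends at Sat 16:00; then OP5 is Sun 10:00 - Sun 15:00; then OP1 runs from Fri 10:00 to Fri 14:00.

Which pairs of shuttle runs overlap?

Sorted by start: OP1, OP2, OP3, OP4, OP5.
OP2 starts after OP1 ends; OP1 is clear from here.
OP3 starts after OP2 ends; OP2 is clear from here.
OP4 starts after OP3 ends; OP3 is clear from here.
OP5 starts after OP4 ends.

no overlapping pairs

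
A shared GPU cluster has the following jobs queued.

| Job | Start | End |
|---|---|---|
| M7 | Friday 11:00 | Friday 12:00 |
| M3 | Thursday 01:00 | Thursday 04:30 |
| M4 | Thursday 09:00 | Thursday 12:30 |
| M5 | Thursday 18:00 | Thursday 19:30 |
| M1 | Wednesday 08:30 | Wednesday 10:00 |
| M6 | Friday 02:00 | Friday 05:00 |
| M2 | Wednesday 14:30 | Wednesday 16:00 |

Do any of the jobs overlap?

No

Sorted by start: M1, M2, M3, M4, M5, M6, M7.
M2 starts after M1 ends; M1 is clear from here.
M3 starts after M2 ends; M2 is clear from here.
M4 starts after M3 ends; M3 is clear from here.
M5 starts after M4 ends; M4 is clear from here.
M6 starts after M5 ends; M5 is clear from here.
M7 starts after M6 ends.
Every pair is clear; the schedule has no overlaps.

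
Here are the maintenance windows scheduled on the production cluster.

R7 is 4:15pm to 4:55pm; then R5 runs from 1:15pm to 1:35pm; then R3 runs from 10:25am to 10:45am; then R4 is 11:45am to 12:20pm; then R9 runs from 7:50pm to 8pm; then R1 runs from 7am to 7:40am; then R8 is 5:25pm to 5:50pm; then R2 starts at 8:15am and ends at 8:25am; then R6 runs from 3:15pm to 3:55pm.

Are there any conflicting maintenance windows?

Sorted by start: R1, R2, R3, R4, R5, R6, R7, R8, R9.
R2 starts after R1 ends — done with R1.
R3 starts after R2 ends — done with R2.
R4 starts after R3 ends — done with R3.
R5 starts after R4 ends — done with R4.
R6 starts after R5 ends — done with R5.
R7 starts after R6 ends — done with R6.
R8 starts after R7 ends — done with R7.
R9 starts after R8 ends.
Every pair is clear; the schedule has no overlaps.

No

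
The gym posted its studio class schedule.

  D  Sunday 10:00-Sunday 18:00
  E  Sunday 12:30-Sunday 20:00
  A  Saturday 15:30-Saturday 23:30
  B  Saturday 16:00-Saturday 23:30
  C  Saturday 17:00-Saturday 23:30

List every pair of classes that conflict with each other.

A & B, A & C, B & C, D & E

Sorted by start: A, B, C, D, E.
B starts before A ends → A and B overlap.
C starts before A ends → A and C overlap.
D starts after A ends, so A has no further overlaps.
C starts before B ends → B and C overlap.
D starts after B ends, so B has no further overlaps.
D starts after C ends, so C has no further overlaps.
E starts before D ends → D and E overlap.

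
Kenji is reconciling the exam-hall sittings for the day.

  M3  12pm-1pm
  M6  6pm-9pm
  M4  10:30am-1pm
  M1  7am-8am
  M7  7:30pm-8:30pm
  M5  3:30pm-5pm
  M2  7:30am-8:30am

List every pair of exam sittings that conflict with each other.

Sorted by start: M1, M2, M4, M3, M5, M6, M7.
M2 starts before M1 ends → M1 and M2 overlap.
M4 starts after M1 ends; M1 is clear from here.
M4 starts after M2 ends; M2 is clear from here.
M3 starts before M4 ends → M4 and M3 overlap.
M5 starts after M4 ends; M4 is clear from here.
M5 starts after M3 ends; M3 is clear from here.
M6 starts after M5 ends; M5 is clear from here.
M7 starts before M6 ends → M6 and M7 overlap.

M1 & M2, M3 & M4, M6 & M7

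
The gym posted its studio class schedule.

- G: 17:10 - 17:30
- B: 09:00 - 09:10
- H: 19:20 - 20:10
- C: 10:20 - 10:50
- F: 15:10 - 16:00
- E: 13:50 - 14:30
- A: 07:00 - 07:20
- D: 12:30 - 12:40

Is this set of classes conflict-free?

Yes

Sorted by start: A, B, C, D, E, F, G, H.
B starts after A ends — done with A.
C starts after B ends — done with B.
D starts after C ends — done with C.
E starts after D ends — done with D.
F starts after E ends — done with E.
G starts after F ends — done with F.
H starts after G ends.
Every pair is clear; the schedule has no overlaps.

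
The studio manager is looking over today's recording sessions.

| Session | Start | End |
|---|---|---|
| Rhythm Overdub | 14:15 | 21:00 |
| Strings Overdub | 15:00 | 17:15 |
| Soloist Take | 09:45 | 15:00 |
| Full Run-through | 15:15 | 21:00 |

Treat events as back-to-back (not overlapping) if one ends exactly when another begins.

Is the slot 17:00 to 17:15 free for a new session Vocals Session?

No — it overlaps Full Run-through, Rhythm Overdub, Strings Overdub

Soloist Take: ends 15:00 at or before Vocals Session starts 17:00 → clear.
Rhythm Overdub: starts 14:15 before Vocals Session ends 17:15, and ends 21:00 after Vocals Session starts 17:00 → overlap.
Strings Overdub: starts 15:00 before Vocals Session ends 17:15, and ends 17:15 after Vocals Session starts 17:00 → overlap.
Full Run-through: starts 15:15 before Vocals Session ends 17:15, and ends 21:00 after Vocals Session starts 17:00 → overlap.
Vocals Session overlaps Strings Overdub, Full Run-through, Rhythm Overdub.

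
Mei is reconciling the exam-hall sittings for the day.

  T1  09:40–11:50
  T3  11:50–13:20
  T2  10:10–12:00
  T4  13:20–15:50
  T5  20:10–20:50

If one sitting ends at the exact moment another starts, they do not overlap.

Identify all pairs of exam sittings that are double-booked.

Sorted by start: T1, T2, T3, T4, T5.
T2 starts before T1 ends → T1 and T2 overlap.
T3 starts exactly when T1 ends (back-to-back, no overlap), so nothing later overlaps T1 either.
T3 starts before T2 ends → T2 and T3 overlap.
T4 starts after T2 ends, so nothing later overlaps T2 either.
T4 starts exactly when T3 ends (back-to-back, no overlap), so nothing later overlaps T3 either.
T5 starts after T4 ends.

T1 & T2, T2 & T3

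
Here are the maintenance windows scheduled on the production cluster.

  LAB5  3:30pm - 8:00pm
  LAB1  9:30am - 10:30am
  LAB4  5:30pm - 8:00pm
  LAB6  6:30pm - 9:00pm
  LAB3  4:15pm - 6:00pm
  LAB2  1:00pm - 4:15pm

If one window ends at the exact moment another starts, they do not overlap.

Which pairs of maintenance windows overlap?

Sorted by start: LAB1, LAB2, LAB5, LAB3, LAB4, LAB6.
LAB2 starts after LAB1 ends — done with LAB1.
LAB5 starts before LAB2 ends → LAB2 and LAB5 overlap.
LAB3 starts exactly when LAB2 ends (back-to-back, no overlap) — done with LAB2.
LAB3 starts before LAB5 ends → LAB5 and LAB3 overlap.
LAB4 starts before LAB5 ends → LAB5 and LAB4 overlap.
LAB6 starts before LAB5 ends → LAB5 and LAB6 overlap.
LAB4 starts before LAB3 ends → LAB3 and LAB4 overlap.
LAB6 starts after LAB3 ends.
LAB6 starts before LAB4 ends → LAB4 and LAB6 overlap.

LAB2 & LAB5, LAB3 & LAB4, LAB3 & LAB5, LAB4 & LAB5, LAB4 & LAB6, LAB5 & LAB6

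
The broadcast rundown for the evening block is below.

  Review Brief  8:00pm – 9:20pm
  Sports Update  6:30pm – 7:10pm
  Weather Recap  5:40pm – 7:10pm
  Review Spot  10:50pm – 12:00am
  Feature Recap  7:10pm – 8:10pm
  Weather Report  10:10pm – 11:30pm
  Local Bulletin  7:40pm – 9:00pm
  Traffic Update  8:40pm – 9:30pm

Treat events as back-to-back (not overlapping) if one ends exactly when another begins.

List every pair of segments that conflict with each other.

Feature Recap & Local Bulletin, Feature Recap & Review Brief, Local Bulletin & Review Brief, Local Bulletin & Traffic Update, Review Brief & Traffic Update, Review Spot & Weather Report, Sports Update & Weather Recap

Sorted by start: Weather Recap, Sports Update, Feature Recap, Local Bulletin, Review Brief, Traffic Update, Weather Report, Review Spot.
Sports Update starts before Weather Recap ends → Weather Recap and Sports Update overlap.
Feature Recap starts exactly when Weather Recap ends (back-to-back, no overlap), so nothing later overlaps Weather Recap either.
Feature Recap starts exactly when Sports Update ends (back-to-back, no overlap), so nothing later overlaps Sports Update either.
Local Bulletin starts before Feature Recap ends → Feature Recap and Local Bulletin overlap.
Review Brief starts before Feature Recap ends → Feature Recap and Review Brief overlap.
Traffic Update starts after Feature Recap ends, so nothing later overlaps Feature Recap either.
Review Brief starts before Local Bulletin ends → Local Bulletin and Review Brief overlap.
Traffic Update starts before Local Bulletin ends → Local Bulletin and Traffic Update overlap.
Weather Report starts after Local Bulletin ends, so nothing later overlaps Local Bulletin either.
Traffic Update starts before Review Brief ends → Review Brief and Traffic Update overlap.
Weather Report starts after Review Brief ends, so nothing later overlaps Review Brief either.
Weather Report starts after Traffic Update ends, so nothing later overlaps Traffic Update either.
Review Spot starts before Weather Report ends → Weather Report and Review Spot overlap.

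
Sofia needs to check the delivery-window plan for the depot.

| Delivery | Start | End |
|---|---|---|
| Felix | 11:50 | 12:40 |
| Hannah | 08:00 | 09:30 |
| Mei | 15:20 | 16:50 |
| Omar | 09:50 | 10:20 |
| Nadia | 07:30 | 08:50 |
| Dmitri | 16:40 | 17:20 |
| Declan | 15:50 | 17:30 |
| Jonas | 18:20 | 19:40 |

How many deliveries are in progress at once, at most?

Walk through starts and ends in time order (an end at T is processed before a start at T):
07:30 start Nadia → 1
08:00 start Hannah → 2
08:50 end Nadia → 1
09:30 end Hannah → 0
09:50 start Omar → 1
10:20 end Omar → 0
11:50 start Felix → 1
12:40 end Felix → 0
15:20 start Mei → 1
15:50 start Declan → 2
16:40 start Dmitri → 3
16:50 end Mei → 2
17:20 end Dmitri → 1
17:30 end Declan → 0
18:20 start Jonas → 1
19:40 end Jonas → 0
Peak is 3, at 16:40 (Declan, Dmitri, Mei).

3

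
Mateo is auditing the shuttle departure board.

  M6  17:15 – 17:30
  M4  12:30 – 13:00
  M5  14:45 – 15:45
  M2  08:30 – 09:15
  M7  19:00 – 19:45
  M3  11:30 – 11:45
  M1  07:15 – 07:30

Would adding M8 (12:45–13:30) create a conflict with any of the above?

Yes — it overlaps M4

M1: ends 07:30 at or before M8 starts 12:45 → clear.
M2: ends 09:15 at or before M8 starts 12:45 → clear.
M3: ends 11:45 at or before M8 starts 12:45 → clear.
M4: starts 12:30 before M8 ends 13:30, and ends 13:00 after M8 starts 12:45 → overlap.
M5: starts 14:45 at or after M8 ends 13:30 → clear.
M6: starts 17:15 at or after M8 ends 13:30 → clear.
M7: starts 19:00 at or after M8 ends 13:30 → clear.
M8 overlaps M4.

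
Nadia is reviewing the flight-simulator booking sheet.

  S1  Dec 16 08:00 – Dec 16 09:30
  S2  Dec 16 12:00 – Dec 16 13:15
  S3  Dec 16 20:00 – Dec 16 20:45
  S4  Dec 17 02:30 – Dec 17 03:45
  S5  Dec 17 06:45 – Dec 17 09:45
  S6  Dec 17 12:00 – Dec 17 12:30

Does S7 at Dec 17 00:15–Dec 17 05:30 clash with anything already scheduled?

S1: ends Dec 16 09:30 at or before S7 starts Dec 17 00:15 → clear.
S2: ends Dec 16 13:15 at or before S7 starts Dec 17 00:15 → clear.
S3: ends Dec 16 20:45 at or before S7 starts Dec 17 00:15 → clear.
S4: starts Dec 17 02:30 before S7 ends Dec 17 05:30, and ends Dec 17 03:45 after S7 starts Dec 17 00:15 → overlap.
S5: starts Dec 17 06:45 at or after S7 ends Dec 17 05:30 → clear.
S6: starts Dec 17 12:00 at or after S7 ends Dec 17 05:30 → clear.
S7 overlaps S4.

Yes — it overlaps S4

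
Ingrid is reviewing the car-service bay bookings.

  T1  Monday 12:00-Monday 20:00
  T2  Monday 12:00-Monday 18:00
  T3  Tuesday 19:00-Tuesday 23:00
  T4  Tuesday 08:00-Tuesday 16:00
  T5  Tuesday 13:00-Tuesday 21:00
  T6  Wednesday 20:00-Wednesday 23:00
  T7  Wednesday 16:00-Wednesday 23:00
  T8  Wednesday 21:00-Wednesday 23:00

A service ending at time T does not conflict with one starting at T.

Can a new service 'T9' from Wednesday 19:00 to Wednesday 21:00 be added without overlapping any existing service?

No — it overlaps T6, T7

T1: ends Monday 20:00 at or before T9 starts Wednesday 19:00 → clear.
T2: ends Monday 18:00 at or before T9 starts Wednesday 19:00 → clear.
T4: ends Tuesday 16:00 at or before T9 starts Wednesday 19:00 → clear.
T5: ends Tuesday 21:00 at or before T9 starts Wednesday 19:00 → clear.
T3: ends Tuesday 23:00 at or before T9 starts Wednesday 19:00 → clear.
T7: starts Wednesday 16:00 before T9 ends Wednesday 21:00, and ends Wednesday 23:00 after T9 starts Wednesday 19:00 → overlap.
T6: starts Wednesday 20:00 before T9 ends Wednesday 21:00, and ends Wednesday 23:00 after T9 starts Wednesday 19:00 → overlap.
T8: starts Wednesday 21:00 at or after T9 ends Wednesday 21:00 → clear.
T9 overlaps T6, T7.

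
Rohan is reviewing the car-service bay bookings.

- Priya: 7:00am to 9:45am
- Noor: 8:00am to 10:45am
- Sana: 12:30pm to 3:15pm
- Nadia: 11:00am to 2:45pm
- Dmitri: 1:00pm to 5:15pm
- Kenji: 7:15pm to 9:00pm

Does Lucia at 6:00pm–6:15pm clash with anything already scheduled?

No — it doesn't clash with anything

Priya: ends 9:45am at or before Lucia starts 6:00pm → clear.
Noor: ends 10:45am at or before Lucia starts 6:00pm → clear.
Nadia: ends 2:45pm at or before Lucia starts 6:00pm → clear.
Sana: ends 3:15pm at or before Lucia starts 6:00pm → clear.
Dmitri: ends 5:15pm at or before Lucia starts 6:00pm → clear.
Kenji: starts 7:15pm at or after Lucia ends 6:15pm → clear.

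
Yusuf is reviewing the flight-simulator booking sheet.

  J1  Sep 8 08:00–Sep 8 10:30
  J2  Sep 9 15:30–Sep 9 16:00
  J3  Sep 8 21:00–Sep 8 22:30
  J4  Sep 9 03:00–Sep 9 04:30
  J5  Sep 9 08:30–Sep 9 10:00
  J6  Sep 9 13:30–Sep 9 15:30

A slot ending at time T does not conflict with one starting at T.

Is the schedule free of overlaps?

Sorted by start: J1, J3, J4, J5, J6, J2.
J3 starts after J1 ends, so nothing later overlaps J1 either.
J4 starts after J3 ends, so nothing later overlaps J3 either.
J5 starts after J4 ends, so nothing later overlaps J4 either.
J6 starts after J5 ends, so nothing later overlaps J5 either.
J2 starts exactly when J6 ends (back-to-back, no overlap).
Every pair is clear; the schedule has no overlaps.

Yes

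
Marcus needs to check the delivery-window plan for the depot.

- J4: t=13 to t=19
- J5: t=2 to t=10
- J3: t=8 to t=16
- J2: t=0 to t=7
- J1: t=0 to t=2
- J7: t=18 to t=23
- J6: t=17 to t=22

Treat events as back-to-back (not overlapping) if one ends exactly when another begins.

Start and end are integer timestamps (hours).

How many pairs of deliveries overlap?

7

Sorted by start: J1, J2, J5, J3, J4, J6, J7.
J2 starts before J1 ends → J1 and J2 overlap.
J5 starts exactly when J1 ends (back-to-back, no overlap), so J1 has no further overlaps.
J5 starts before J2 ends → J2 and J5 overlap.
J3 starts after J2 ends, so J2 has no further overlaps.
J3 starts before J5 ends → J5 and J3 overlap.
J4 starts after J5 ends, so J5 has no further overlaps.
J4 starts before J3 ends → J3 and J4 overlap.
J6 starts after J3 ends, so J3 has no further overlaps.
J6 starts before J4 ends → J4 and J6 overlap.
J7 starts before J4 ends → J4 and J7 overlap.
J7 starts before J6 ends → J6 and J7 overlap.
Overlapping pairs: J1 & J2, J2 & J5, J3 & J4, J3 & J5, J4 & J6, J4 & J7, J6 & J7 — 7 in total.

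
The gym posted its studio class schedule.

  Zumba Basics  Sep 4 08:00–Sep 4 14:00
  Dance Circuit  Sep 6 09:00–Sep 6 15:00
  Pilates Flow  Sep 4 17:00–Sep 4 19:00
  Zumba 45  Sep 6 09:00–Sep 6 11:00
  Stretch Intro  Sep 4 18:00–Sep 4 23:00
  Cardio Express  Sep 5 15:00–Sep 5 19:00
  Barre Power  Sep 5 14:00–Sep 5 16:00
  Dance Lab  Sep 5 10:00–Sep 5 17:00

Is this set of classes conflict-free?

Sorted by start: Zumba Basics, Pilates Flow, Stretch Intro, Dance Lab, Barre Power, Cardio Express, Zumba 45, Dance Circuit.
Pilates Flow starts after Zumba Basics ends — done with Zumba Basics.
Stretch Intro starts before Pilates Flow ends → Pilates Flow and Stretch Intro overlap.
That's a conflict, so the schedule is not conflict-free.

No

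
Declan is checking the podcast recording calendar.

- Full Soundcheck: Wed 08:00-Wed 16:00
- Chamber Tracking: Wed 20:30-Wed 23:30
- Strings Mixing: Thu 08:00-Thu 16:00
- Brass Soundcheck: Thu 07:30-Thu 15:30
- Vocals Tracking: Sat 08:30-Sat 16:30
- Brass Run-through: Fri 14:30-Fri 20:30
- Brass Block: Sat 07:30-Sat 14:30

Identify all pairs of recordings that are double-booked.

Brass Block & Vocals Tracking, Brass Soundcheck & Strings Mixing

Sorted by start: Full Soundcheck, Chamber Tracking, Brass Soundcheck, Strings Mixing, Brass Run-through, Brass Block, Vocals Tracking.
Chamber Tracking starts after Full Soundcheck ends; Full Soundcheck is clear from here.
Brass Soundcheck starts after Chamber Tracking ends; Chamber Tracking is clear from here.
Strings Mixing starts before Brass Soundcheck ends → Brass Soundcheck and Strings Mixing overlap.
Brass Run-through starts after Brass Soundcheck ends; Brass Soundcheck is clear from here.
Brass Run-through starts after Strings Mixing ends; Strings Mixing is clear from here.
Brass Block starts after Brass Run-through ends; Brass Run-through is clear from here.
Vocals Tracking starts before Brass Block ends → Brass Block and Vocals Tracking overlap.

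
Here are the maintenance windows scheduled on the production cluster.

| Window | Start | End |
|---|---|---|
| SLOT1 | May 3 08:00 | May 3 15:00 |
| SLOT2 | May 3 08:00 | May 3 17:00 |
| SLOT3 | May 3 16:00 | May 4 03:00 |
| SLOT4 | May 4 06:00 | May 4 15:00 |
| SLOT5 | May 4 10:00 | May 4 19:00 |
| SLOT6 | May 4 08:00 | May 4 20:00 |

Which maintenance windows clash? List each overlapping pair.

SLOT1 & SLOT2, SLOT2 & SLOT3, SLOT4 & SLOT5, SLOT4 & SLOT6, SLOT5 & SLOT6

Sorted by start: SLOT1, SLOT2, SLOT3, SLOT4, SLOT6, SLOT5.
SLOT2 starts before SLOT1 ends → SLOT1 and SLOT2 overlap.
SLOT3 starts after SLOT1 ends, so nothing later overlaps SLOT1 either.
SLOT3 starts before SLOT2 ends → SLOT2 and SLOT3 overlap.
SLOT4 starts after SLOT2 ends, so nothing later overlaps SLOT2 either.
SLOT4 starts after SLOT3 ends, so nothing later overlaps SLOT3 either.
SLOT6 starts before SLOT4 ends → SLOT4 and SLOT6 overlap.
SLOT5 starts before SLOT4 ends → SLOT4 and SLOT5 overlap.
SLOT5 starts before SLOT6 ends → SLOT6 and SLOT5 overlap.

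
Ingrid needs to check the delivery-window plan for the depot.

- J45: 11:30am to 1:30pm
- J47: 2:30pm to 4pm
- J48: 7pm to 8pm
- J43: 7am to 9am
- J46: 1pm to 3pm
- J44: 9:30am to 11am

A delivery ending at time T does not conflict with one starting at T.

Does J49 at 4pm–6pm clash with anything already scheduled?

No — it doesn't clash with anything

J43: ends 9am at or before J49 starts 4pm → clear.
J44: ends 11am at or before J49 starts 4pm → clear.
J45: ends 1:30pm at or before J49 starts 4pm → clear.
J46: ends 3pm at or before J49 starts 4pm → clear.
J47: ends 4pm at or before J49 starts 4pm → clear.
J48: starts 7pm at or after J49 ends 6pm → clear.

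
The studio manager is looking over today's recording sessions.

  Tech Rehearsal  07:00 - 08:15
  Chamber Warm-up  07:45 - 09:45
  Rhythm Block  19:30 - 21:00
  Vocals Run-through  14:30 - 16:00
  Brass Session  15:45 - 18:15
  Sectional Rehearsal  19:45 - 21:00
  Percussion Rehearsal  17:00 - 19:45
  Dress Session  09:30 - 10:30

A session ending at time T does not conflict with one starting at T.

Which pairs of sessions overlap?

Brass Session & Percussion Rehearsal, Brass Session & Vocals Run-through, Chamber Warm-up & Dress Session, Chamber Warm-up & Tech Rehearsal, Percussion Rehearsal & Rhythm Block, Rhythm Block & Sectional Rehearsal

Sorted by start: Tech Rehearsal, Chamber Warm-up, Dress Session, Vocals Run-through, Brass Session, Percussion Rehearsal, Rhythm Block, Sectional Rehearsal.
Chamber Warm-up starts before Tech Rehearsal ends → Tech Rehearsal and Chamber Warm-up overlap.
Dress Session starts after Tech Rehearsal ends; Tech Rehearsal is clear from here.
Dress Session starts before Chamber Warm-up ends → Chamber Warm-up and Dress Session overlap.
Vocals Run-through starts after Chamber Warm-up ends; Chamber Warm-up is clear from here.
Vocals Run-through starts after Dress Session ends; Dress Session is clear from here.
Brass Session starts before Vocals Run-through ends → Vocals Run-through and Brass Session overlap.
Percussion Rehearsal starts after Vocals Run-through ends; Vocals Run-through is clear from here.
Percussion Rehearsal starts before Brass Session ends → Brass Session and Percussion Rehearsal overlap.
Rhythm Block starts after Brass Session ends; Brass Session is clear from here.
Rhythm Block starts before Percussion Rehearsal ends → Percussion Rehearsal and Rhythm Block overlap.
Sectional Rehearsal starts exactly when Percussion Rehearsal ends (back-to-back, no overlap).
Sectional Rehearsal starts before Rhythm Block ends → Rhythm Block and Sectional Rehearsal overlap.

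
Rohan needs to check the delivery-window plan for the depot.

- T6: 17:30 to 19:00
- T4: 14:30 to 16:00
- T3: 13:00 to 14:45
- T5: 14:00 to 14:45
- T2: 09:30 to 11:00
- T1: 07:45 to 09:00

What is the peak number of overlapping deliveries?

3

Walk through starts and ends in time order (an end at T is processed before a start at T):
07:45 start T1 → 1
09:00 end T1 → 0
09:30 start T2 → 1
11:00 end T2 → 0
13:00 start T3 → 1
14:00 start T5 → 2
14:30 start T4 → 3
14:45 end T3 → 2
14:45 end T5 → 1
16:00 end T4 → 0
17:30 start T6 → 1
19:00 end T6 → 0
Peak is 3, at 14:30 (T3, T4, T5).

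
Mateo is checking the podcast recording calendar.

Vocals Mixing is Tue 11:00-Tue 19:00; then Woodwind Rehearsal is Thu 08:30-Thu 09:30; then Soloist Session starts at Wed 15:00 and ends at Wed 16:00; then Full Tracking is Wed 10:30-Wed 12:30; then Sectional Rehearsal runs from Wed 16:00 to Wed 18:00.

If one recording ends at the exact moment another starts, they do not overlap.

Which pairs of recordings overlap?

Check each pair: they overlap iff neither finishes before the other starts.
Sorted by start: Vocals Mixing, Full Tracking, Soloist Session, Sectional Rehearsal, Woodwind Rehearsal.
Full Tracking starts after Vocals Mixing ends, so nothing later overlaps Vocals Mixing either.
Soloist Session starts after Full Tracking ends, so nothing later overlaps Full Tracking either.
Sectional Rehearsal starts exactly when Soloist Session ends (back-to-back, no overlap), so nothing later overlaps Soloist Session either.
Woodwind Rehearsal starts after Sectional Rehearsal ends.

none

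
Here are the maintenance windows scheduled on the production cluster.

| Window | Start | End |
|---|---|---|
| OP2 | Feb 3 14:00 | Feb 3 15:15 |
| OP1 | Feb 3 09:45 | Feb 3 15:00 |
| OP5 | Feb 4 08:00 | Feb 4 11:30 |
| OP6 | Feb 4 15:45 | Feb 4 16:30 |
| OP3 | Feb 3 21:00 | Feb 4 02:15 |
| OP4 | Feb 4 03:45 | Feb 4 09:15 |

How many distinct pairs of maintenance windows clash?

Sorted by start: OP1, OP2, OP3, OP4, OP5, OP6.
OP2 starts before OP1 ends → OP1 and OP2 overlap.
OP3 starts after OP1 ends — done with OP1.
OP3 starts after OP2 ends — done with OP2.
OP4 starts after OP3 ends — done with OP3.
OP5 starts before OP4 ends → OP4 and OP5 overlap.
OP6 starts after OP4 ends.
OP6 starts after OP5 ends.
Overlapping pairs: OP1 & OP2, OP4 & OP5 — 2 in total.

2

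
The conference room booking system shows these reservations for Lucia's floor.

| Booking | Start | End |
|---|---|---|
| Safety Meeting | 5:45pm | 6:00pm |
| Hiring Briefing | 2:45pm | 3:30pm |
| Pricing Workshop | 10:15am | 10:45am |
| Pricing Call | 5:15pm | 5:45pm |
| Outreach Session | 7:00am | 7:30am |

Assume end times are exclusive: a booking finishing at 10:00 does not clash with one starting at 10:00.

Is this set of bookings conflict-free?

Sorted by start: Outreach Session, Pricing Workshop, Hiring Briefing, Pricing Call, Safety Meeting.
Pricing Workshop starts after Outreach Session ends — done with Outreach Session.
Hiring Briefing starts after Pricing Workshop ends — done with Pricing Workshop.
Pricing Call starts after Hiring Briefing ends — done with Hiring Briefing.
Safety Meeting starts exactly when Pricing Call ends (back-to-back, no overlap).
Every pair is clear; the schedule has no overlaps.

Yes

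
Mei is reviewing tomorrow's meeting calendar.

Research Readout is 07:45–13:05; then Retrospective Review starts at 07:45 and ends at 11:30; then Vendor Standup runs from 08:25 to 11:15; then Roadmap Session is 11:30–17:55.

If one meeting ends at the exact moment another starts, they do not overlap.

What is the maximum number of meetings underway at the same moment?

Sweep the timeline, counting +1 at each start and −1 at each end (ends before starts at a tie):
07:45 start Research Readout → 1
07:45 start Retrospective Review → 2
08:25 start Vendor Standup → 3
11:15 end Vendor Standup → 2
11:30 end Retrospective Review → 1
11:30 start Roadmap Session → 2
13:05 end Research Readout → 1
17:55 end Roadmap Session → 0
Peak is 3, at 08:25 (Research Readout, Retrospective Review, Vendor Standup).

3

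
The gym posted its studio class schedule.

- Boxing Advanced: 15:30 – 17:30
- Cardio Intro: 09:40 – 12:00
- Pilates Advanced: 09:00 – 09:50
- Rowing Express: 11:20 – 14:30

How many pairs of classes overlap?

2

Sorted by start: Pilates Advanced, Cardio Intro, Rowing Express, Boxing Advanced.
Cardio Intro starts before Pilates Advanced ends → Pilates Advanced and Cardio Intro overlap.
Rowing Express starts after Pilates Advanced ends, so Pilates Advanced has no further overlaps.
Rowing Express starts before Cardio Intro ends → Cardio Intro and Rowing Express overlap.
Boxing Advanced starts after Cardio Intro ends.
Boxing Advanced starts after Rowing Express ends.
Overlapping pairs: Cardio Intro & Pilates Advanced, Cardio Intro & Rowing Express — 2 in total.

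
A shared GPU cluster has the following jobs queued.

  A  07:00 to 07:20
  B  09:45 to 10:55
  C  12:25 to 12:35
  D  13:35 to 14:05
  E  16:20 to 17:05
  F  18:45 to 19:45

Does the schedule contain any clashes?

Sorted by start: A, B, C, D, E, F.
B starts after A ends — done with A.
C starts after B ends — done with B.
D starts after C ends — done with C.
E starts after D ends — done with D.
F starts after E ends.
Every pair is clear; the schedule has no overlaps.

No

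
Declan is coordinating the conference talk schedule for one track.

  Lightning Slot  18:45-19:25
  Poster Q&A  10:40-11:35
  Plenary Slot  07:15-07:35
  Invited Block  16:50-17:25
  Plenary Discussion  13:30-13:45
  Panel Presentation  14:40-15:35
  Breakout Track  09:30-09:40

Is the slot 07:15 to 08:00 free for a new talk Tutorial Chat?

Plenary Slot: starts 07:15 before Tutorial Chat ends 08:00, and ends 07:35 after Tutorial Chat starts 07:15 → overlap.
Breakout Track: starts 09:30 at or after Tutorial Chat ends 08:00 → clear.
Poster Q&A: starts 10:40 at or after Tutorial Chat ends 08:00 → clear.
Plenary Discussion: starts 13:30 at or after Tutorial Chat ends 08:00 → clear.
Panel Presentation: starts 14:40 at or after Tutorial Chat ends 08:00 → clear.
Invited Block: starts 16:50 at or after Tutorial Chat ends 08:00 → clear.
Lightning Slot: starts 18:45 at or after Tutorial Chat ends 08:00 → clear.
Tutorial Chat overlaps Plenary Slot.

No — it overlaps Plenary Slot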